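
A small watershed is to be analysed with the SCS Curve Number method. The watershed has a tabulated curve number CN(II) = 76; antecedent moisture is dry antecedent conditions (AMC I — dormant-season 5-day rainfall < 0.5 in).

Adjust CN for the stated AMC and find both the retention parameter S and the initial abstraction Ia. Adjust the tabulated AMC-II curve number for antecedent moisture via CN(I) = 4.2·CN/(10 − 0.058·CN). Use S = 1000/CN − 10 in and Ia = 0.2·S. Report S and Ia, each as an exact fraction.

Dry (AMC I): CN(I) = 4.2·76/(10 − 0.058·76) = (1596/5)/(699/125) = 13300/233 ≈ 57.082
Max retention: S = 1000/(13300/233) − 10 = 1000/133 in (≈ 7.519 in)
Ia = 0.2·(1000/133) = 200/133 in ≈ 1.504 in

S = 1000/133 in ≈ 7.519 in; Ia = 200/133 in ≈ 1.504 in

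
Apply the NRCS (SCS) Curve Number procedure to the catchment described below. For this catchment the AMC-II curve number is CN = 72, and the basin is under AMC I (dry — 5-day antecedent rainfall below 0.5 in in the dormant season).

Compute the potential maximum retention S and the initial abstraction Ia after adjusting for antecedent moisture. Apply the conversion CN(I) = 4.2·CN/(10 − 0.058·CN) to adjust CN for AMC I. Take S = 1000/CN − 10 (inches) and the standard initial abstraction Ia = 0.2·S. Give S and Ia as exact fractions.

Adjust CN=72 to AMC I: 4.2·72/(10 − 0.058·72) → (1512/5) ÷ (728/125) = 675/13 ≈ 51.923
Retention S: 1000/CN − 10 with CN=51.923 → S = 250/27 ≈ 9.259 in
Initial abstraction Ia = S/5 = (250/27)/5 = 50/27 ≈ 1.852 in

S = 250/27 in ≈ 9.259 in; Ia = 50/27 in ≈ 1.852 in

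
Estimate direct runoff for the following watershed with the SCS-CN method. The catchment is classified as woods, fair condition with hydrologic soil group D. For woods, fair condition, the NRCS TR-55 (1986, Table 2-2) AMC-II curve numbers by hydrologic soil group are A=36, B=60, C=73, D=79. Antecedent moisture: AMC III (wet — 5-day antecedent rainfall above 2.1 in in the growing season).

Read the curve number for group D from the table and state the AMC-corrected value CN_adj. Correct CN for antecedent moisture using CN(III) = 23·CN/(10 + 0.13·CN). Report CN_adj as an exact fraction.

CN_adj = 181700/2027 ≈ 89.640

NRCS table: woods, fair condition, soil group D → CN(II) = 79
CN(III) from CN(II)=79: (23·79)/(10 + 0.13·79) = 181700/2027 ≈ 89.640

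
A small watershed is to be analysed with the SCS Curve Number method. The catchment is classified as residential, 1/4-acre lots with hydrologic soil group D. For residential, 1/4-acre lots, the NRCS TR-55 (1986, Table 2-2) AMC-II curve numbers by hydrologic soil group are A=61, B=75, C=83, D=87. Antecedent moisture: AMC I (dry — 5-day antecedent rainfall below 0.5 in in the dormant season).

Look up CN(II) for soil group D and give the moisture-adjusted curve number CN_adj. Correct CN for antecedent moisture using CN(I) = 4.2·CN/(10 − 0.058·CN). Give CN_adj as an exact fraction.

CN_adj = 182700/2477 ≈ 73.759

NRCS table: residential, 1/4-acre lots, soil group D → CN(II) = 87
CN(I) from CN(II)=87: (4.2·87)/(10 − 0.058·87) = 182700/2477 ≈ 73.759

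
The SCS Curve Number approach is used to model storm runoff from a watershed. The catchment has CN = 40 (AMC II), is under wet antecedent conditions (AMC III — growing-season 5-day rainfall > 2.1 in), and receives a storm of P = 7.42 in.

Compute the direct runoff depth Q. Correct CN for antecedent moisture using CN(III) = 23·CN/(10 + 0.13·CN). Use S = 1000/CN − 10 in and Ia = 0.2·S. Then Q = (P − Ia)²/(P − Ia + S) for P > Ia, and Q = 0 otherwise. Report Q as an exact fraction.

Adjust CN=40 to AMC III: 23·40/(10 + 0.13·40) → 920 ÷ (76/5) = 1150/19 ≈ 60.526
S = 1000/(1150/19) − 10 = 150/23 in ≈ 6.522 in
Initial abstraction Ia = S/5 = (150/23)/5 = 30/23 ≈ 1.304 in
Since P=7.420 > Ia=1.304: effective rainfall P−Ia = 7033/1150 in
Runoff Q = (P−Ia)²/(P−Ia+S) = (6.116)²/(6.116+6.522) = 49463089/16712950 ≈ 2.960 in

Q = 49463089/16712950 in ≈ 2.960 in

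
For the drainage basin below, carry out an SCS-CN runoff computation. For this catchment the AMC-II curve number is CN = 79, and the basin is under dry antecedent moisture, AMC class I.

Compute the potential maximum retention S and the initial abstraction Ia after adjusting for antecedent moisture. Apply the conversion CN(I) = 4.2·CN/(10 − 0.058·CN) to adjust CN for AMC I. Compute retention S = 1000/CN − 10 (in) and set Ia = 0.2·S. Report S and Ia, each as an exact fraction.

S = 500/79 in ≈ 6.329 in; Ia = 100/79 in ≈ 1.266 in

Adjust CN=79 to AMC I: 4.2·79/(10 − 0.058·79) → (1659/5) ÷ (2709/500) = 7900/129 ≈ 61.240
Retention S: 1000/CN − 10 with CN=61.240 → S = 500/79 ≈ 6.329 in
Ia = 0.2S: 0.2·6.329 = 1.266 in (exactly 100/79)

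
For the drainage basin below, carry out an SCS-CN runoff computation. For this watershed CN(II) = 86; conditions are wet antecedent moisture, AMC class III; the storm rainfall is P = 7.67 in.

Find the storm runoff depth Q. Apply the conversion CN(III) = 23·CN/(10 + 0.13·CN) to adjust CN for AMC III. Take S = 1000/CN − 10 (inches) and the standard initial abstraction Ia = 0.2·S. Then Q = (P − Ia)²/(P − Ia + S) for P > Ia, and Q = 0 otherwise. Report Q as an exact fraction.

Q = 554374060969/80560280700 in ≈ 6.881 in

Wet (AMC III): CN(III) = 23·86/(10 + 0.13·86) = 1978/(1059/50) = 98900/1059 ≈ 93.390
Retention S: 1000/CN − 10 with CN=93.390 → S = 700/989 ≈ 0.708 in
Ia = 0.2·(700/989) = 140/989 in ≈ 0.142 in
Since P=7.670 > Ia=0.142: effective rainfall P−Ia = 744563/98900 in
Q = (744563/98900)²/((744563/98900) + 700/989) = (554374060969/9781210000)/(814563/98900) = 554374060969/80560280700 in ≈ 6.881 in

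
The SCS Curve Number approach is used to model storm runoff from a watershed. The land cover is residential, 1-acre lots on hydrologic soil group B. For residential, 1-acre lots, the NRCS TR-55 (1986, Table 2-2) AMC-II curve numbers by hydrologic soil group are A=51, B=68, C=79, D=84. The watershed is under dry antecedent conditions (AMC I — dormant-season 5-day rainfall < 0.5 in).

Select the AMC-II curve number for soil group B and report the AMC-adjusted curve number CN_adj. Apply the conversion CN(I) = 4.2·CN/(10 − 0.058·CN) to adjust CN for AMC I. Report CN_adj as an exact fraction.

NRCS table: residential, 1-acre lots, soil group B → CN(II) = 68
CN(I) from CN(II)=68: (4.2·68)/(10 − 0.058·68) = 35700/757 ≈ 47.160

CN_adj = 35700/757 ≈ 47.160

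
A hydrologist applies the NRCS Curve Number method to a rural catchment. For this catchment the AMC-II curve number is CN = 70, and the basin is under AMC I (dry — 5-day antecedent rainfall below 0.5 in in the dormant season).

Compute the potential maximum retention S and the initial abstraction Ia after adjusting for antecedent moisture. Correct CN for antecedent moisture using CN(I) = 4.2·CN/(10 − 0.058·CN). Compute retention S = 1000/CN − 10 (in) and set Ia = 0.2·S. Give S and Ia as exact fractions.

CN(I) from CN(II)=70: (4.2·70)/(10 − 0.058·70) = 4900/99 ≈ 49.495
S = 1000/(4900/99) − 10 = 500/49 in ≈ 10.204 in
Ia = 0.2S: 0.2·10.204 = 2.041 in (exactly 100/49)

S = 500/49 in ≈ 10.204 in; Ia = 100/49 in ≈ 2.041 in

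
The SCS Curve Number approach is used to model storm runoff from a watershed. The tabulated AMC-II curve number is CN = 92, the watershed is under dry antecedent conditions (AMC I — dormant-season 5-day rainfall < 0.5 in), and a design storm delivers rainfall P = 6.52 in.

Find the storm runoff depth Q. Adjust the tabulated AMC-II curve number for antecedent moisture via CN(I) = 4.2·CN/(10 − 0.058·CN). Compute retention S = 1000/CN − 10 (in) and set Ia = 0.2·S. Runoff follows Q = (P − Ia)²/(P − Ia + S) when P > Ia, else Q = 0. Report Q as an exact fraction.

CN(I) from CN(II)=92: (4.2·92)/(10 − 0.058·92) = 48300/583 ≈ 82.847
Retention S: 1000/CN − 10 with CN=82.847 → S = 1000/483 ≈ 2.070 in
Ia = 0.2S: 0.2·2.070 = 0.414 in (exactly 200/483)
Since P=6.520 > Ia=0.414: effective rainfall P−Ia = 73729/12075 in
Q: (73729/12075)² ÷ (98729/12075) = 5435965441/1192152675 in (≈ 4.560 in)

Q = 5435965441/1192152675 in ≈ 4.560 in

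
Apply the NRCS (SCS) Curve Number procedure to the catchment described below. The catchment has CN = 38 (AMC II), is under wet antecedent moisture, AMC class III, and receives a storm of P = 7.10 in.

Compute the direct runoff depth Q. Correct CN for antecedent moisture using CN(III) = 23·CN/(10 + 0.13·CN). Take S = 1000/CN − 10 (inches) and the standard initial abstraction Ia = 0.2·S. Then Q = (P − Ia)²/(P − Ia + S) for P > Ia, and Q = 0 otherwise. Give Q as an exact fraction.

Q = 616379929/243963990 in ≈ 2.527 in

CN(III) from CN(II)=38: (23·38)/(10 + 0.13·38) = 43700/747 ≈ 58.501
Max retention: S = 1000/(43700/747) − 10 = 3100/437 in (≈ 7.094 in)
Ia = 0.2·(3100/437) = 620/437 in ≈ 1.419 in
Excess rainfall: 7.100 − 1.419 = 5.681 in; P > Ia so Q > 0
Runoff Q = (P−Ia)²/(P−Ia+S) = (5.681)²/(5.681+7.094) = 616379929/243963990 ≈ 2.527 in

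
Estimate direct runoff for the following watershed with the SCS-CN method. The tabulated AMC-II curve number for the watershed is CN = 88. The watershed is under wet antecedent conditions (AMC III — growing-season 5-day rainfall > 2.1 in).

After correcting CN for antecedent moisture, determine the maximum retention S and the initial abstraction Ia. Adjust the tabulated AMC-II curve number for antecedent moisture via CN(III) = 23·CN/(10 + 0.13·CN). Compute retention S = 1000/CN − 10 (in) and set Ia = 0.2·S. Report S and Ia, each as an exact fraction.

CN(III) from CN(II)=88: (23·88)/(10 + 0.13·88) = 6325/67 ≈ 94.403
Max retention: S = 1000/(6325/67) − 10 = 150/253 in (≈ 0.593 in)
Initial abstraction Ia = S/5 = (150/253)/5 = 30/253 ≈ 0.119 in

S = 150/253 in ≈ 0.593 in; Ia = 30/253 in ≈ 0.119 in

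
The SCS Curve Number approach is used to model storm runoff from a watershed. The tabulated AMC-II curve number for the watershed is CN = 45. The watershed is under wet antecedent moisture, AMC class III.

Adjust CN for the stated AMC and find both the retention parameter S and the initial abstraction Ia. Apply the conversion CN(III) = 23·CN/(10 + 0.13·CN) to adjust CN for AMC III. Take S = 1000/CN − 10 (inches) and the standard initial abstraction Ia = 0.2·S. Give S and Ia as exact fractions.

S = 1100/207 in ≈ 5.314 in; Ia = 220/207 in ≈ 1.063 in

Wet (AMC III): CN(III) = 23·45/(10 + 0.13·45) = 1035/(317/20) = 20700/317 ≈ 65.300
Retention S: 1000/CN − 10 with CN=65.300 → S = 1100/207 ≈ 5.314 in
Ia = 0.2S: 0.2·5.314 = 1.063 in (exactly 220/207)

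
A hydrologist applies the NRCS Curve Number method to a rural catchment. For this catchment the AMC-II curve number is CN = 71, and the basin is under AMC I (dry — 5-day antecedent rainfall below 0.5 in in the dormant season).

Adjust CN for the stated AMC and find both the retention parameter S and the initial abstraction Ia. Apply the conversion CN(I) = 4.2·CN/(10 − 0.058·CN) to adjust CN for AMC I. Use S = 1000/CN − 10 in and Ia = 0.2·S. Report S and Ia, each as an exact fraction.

S = 14500/1491 in ≈ 9.725 in; Ia = 2900/1491 in ≈ 1.945 in

Dry (AMC I): CN(I) = 4.2·71/(10 − 0.058·71) = (1491/5)/(2941/500) = 149100/2941 ≈ 50.697
Max retention: S = 1000/(149100/2941) − 10 = 14500/1491 in (≈ 9.725 in)
Ia = 0.2·(14500/1491) = 2900/1491 in ≈ 1.945 in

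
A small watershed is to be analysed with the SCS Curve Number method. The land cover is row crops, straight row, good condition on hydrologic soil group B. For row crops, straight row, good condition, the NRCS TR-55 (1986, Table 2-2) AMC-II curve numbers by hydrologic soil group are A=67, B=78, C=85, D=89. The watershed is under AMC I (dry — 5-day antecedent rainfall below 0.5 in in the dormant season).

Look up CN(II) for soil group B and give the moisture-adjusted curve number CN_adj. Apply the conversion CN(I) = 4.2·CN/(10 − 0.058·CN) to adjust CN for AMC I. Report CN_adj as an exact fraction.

NRCS table: row crops, straight row, good condition, soil group B → CN(II) = 78
Dry (AMC I): CN(I) = 4.2·78/(10 − 0.058·78) = (1638/5)/(1369/250) = 81900/1369 ≈ 59.825

CN_adj = 81900/1369 ≈ 59.825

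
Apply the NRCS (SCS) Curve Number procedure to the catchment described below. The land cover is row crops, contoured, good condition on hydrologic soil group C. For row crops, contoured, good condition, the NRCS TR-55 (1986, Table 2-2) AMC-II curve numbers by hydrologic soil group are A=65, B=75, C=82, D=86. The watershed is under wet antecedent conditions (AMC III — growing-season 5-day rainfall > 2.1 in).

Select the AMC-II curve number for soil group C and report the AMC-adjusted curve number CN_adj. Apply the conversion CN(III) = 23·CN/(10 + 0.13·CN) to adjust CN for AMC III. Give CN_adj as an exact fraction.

CN_adj = 94300/1033 ≈ 91.288

NRCS table: row crops, contoured, good condition, soil group C → CN(II) = 82
Wet (AMC III): CN(III) = 23·82/(10 + 0.13·82) = 1886/(1033/50) = 94300/1033 ≈ 91.288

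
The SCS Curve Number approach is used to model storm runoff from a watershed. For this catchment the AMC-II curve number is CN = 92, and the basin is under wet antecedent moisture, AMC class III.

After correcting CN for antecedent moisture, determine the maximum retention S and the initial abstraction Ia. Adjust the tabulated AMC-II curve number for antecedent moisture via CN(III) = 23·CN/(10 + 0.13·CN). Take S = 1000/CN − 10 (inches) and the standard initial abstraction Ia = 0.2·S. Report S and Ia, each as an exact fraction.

Adjust CN=92 to AMC III: 23·92/(10 + 0.13·92) → 2116 ÷ (549/25) = 52900/549 ≈ 96.357
Max retention: S = 1000/(52900/549) − 10 = 200/529 in (≈ 0.378 in)
Ia = 0.2S: 0.2·0.378 = 0.076 in (exactly 40/529)

S = 200/529 in ≈ 0.378 in; Ia = 40/529 in ≈ 0.076 in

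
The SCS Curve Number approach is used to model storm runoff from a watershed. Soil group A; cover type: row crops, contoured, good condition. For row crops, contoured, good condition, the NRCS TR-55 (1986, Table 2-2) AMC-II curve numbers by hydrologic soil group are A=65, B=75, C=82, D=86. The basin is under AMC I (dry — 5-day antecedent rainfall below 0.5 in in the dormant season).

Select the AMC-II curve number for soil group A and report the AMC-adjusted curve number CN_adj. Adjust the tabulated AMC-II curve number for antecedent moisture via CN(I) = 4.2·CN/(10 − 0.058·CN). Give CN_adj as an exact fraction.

NRCS table: row crops, contoured, good condition, soil group A → CN(II) = 65
Dry (AMC I): CN(I) = 4.2·65/(10 − 0.058·65) = 273/(623/100) = 3900/89 ≈ 43.820

CN_adj = 3900/89 ≈ 43.820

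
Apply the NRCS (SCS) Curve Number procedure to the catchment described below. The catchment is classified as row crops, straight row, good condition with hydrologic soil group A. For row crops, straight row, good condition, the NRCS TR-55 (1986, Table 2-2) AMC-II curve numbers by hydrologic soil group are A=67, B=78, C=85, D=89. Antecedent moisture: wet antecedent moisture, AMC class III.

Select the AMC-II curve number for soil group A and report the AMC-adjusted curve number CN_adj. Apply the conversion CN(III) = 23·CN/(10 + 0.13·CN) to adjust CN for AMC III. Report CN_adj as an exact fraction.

NRCS table: row crops, straight row, good condition, soil group A → CN(II) = 67
CN(III) from CN(II)=67: (23·67)/(10 + 0.13·67) = 154100/1871 ≈ 82.362

CN_adj = 154100/1871 ≈ 82.362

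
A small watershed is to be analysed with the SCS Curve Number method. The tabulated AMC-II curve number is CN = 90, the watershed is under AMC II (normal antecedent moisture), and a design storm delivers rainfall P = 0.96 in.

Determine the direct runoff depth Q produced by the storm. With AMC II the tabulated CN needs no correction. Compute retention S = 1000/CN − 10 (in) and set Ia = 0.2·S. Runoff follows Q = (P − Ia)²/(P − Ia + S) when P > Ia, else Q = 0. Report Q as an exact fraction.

CN(II) = 90; AMC II needs no correction.
Max retention: S = 1000/90 − 10 = 10/9 in (≈ 1.111 in)
Initial abstraction Ia = S/5 = (10/9)/5 = 2/9 ≈ 0.222 in
Excess rainfall: 0.960 − 0.222 = 0.738 in; P > Ia so Q > 0
Runoff Q = (P−Ia)²/(P−Ia+S) = (0.738)²/(0.738+1.111) = 6889/23400 ≈ 0.294 in

Q = 6889/23400 in ≈ 0.294 in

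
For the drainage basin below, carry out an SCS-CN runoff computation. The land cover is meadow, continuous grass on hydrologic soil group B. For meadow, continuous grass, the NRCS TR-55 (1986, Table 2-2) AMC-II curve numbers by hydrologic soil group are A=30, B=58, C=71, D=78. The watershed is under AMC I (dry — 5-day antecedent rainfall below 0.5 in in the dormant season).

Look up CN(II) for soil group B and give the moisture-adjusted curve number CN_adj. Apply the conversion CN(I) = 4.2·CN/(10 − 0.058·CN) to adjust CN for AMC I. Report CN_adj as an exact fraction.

NRCS table: meadow, continuous grass, soil group B → CN(II) = 58
Adjust CN=58 to AMC I: 4.2·58/(10 − 0.058·58) → (1218/5) ÷ (1659/250) = 2900/79 ≈ 36.709

CN_adj = 2900/79 ≈ 36.709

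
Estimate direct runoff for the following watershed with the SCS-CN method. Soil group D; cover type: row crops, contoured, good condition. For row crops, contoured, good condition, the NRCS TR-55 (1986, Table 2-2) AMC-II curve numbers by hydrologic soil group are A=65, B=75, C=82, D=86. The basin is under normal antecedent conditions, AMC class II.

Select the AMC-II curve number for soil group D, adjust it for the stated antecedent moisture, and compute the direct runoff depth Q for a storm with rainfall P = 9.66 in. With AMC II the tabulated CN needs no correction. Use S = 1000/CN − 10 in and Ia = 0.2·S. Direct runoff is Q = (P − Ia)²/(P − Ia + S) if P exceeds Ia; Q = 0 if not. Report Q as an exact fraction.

Q = 8219689/1034150 in ≈ 7.948 in

NRCS table: row crops, contoured, good condition, soil group D → CN(II) = 86
AMC II — tabulated CN = 86 applies directly.
S = 1000/86 − 10 = 70/43 in ≈ 1.628 in
Ia = 0.2S: 0.2·1.628 = 0.326 in (exactly 14/43)
P − Ia = 9.660 − 0.326 = 20069/2150 ≈ 9.334 in (> 0, runoff occurs)
Q: (20069/2150)² ÷ (23569/2150) = 8219689/1034150 in (≈ 7.948 in)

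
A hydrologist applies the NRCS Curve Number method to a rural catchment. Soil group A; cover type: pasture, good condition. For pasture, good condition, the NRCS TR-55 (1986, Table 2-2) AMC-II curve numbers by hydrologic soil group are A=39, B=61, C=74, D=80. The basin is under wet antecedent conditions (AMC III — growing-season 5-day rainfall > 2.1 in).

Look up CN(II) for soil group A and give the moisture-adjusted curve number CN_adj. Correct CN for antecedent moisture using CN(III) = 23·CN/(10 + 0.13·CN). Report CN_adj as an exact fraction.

CN_adj = 89700/1507 ≈ 59.522

NRCS table: pasture, good condition, soil group A → CN(II) = 39
Wet (AMC III): CN(III) = 23·39/(10 + 0.13·39) = 897/(1507/100) = 89700/1507 ≈ 59.522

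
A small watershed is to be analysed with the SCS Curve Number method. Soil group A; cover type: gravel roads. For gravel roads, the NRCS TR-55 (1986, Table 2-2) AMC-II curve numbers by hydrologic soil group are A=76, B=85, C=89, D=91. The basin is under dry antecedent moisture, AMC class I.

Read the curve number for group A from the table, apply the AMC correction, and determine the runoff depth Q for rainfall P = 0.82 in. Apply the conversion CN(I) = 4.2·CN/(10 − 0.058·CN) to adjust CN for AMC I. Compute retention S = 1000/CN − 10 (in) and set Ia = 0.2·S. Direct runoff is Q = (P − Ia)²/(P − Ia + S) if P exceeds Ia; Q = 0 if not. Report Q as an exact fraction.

NRCS table: gravel roads, soil group A → CN(II) = 76
Dry (AMC I): CN(I) = 4.2·76/(10 − 0.058·76) = (1596/5)/(699/125) = 13300/233 ≈ 57.082
Max retention: S = 1000/(13300/233) − 10 = 1000/133 in (≈ 7.519 in)
Ia = 0.2·(1000/133) = 200/133 in ≈ 1.504 in
P = 0.820 ≤ Ia = 1.504 in: entire storm abstracted, Q = 0.

Q = 0 in ≈ 0.000 in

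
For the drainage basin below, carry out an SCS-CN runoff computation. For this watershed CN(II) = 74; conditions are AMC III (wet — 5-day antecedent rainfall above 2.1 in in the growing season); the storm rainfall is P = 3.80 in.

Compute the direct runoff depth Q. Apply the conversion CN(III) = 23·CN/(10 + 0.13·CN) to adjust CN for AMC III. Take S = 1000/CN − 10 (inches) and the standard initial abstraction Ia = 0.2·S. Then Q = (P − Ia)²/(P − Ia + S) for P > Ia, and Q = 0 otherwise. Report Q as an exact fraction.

Q = 221087161/90925095 in ≈ 2.432 in

Wet (AMC III): CN(III) = 23·74/(10 + 0.13·74) = 1702/(981/50) = 85100/981 ≈ 86.748
Max retention: S = 1000/(85100/981) − 10 = 1300/851 in (≈ 1.528 in)
Initial abstraction Ia = S/5 = (1300/851)/5 = 260/851 ≈ 0.306 in
P − Ia = 3.800 − 0.306 = 14869/4255 ≈ 3.494 in (> 0, runoff occurs)
Runoff Q = (P−Ia)²/(P−Ia+S) = (3.494)²/(3.494+1.528) = 221087161/90925095 ≈ 2.432 in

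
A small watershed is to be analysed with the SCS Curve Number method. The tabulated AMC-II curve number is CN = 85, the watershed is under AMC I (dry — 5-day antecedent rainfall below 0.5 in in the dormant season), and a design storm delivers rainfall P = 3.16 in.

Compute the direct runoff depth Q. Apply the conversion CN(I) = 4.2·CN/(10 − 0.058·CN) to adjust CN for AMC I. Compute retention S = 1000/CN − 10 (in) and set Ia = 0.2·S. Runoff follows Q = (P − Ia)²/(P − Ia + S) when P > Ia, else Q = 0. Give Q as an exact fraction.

Q = 47623801/57717975 in ≈ 0.825 in

Adjust CN=85 to AMC I: 4.2·85/(10 − 0.058·85) → 357 ÷ (507/100) = 11900/169 ≈ 70.414
Max retention: S = 1000/(11900/169) − 10 = 500/119 in (≈ 4.202 in)
Initial abstraction Ia = S/5 = (500/119)/5 = 100/119 ≈ 0.840 in
Excess rainfall: 3.160 − 0.840 = 2.320 in; P > Ia so Q > 0
Q: (6901/2975)² ÷ (19401/2975) = 47623801/57717975 in (≈ 0.825 in)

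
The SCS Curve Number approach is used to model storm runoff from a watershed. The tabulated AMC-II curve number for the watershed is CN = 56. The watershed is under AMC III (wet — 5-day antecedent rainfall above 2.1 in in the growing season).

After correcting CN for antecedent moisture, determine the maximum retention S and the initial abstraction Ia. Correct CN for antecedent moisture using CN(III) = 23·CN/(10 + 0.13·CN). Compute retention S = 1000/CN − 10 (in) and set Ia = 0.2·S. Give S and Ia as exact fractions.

Wet (AMC III): CN(III) = 23·56/(10 + 0.13·56) = 1288/(432/25) = 4025/54 ≈ 74.537
Max retention: S = 1000/(4025/54) − 10 = 550/161 in (≈ 3.416 in)
Initial abstraction Ia = S/5 = (550/161)/5 = 110/161 ≈ 0.683 in

S = 550/161 in ≈ 3.416 in; Ia = 110/161 in ≈ 0.683 in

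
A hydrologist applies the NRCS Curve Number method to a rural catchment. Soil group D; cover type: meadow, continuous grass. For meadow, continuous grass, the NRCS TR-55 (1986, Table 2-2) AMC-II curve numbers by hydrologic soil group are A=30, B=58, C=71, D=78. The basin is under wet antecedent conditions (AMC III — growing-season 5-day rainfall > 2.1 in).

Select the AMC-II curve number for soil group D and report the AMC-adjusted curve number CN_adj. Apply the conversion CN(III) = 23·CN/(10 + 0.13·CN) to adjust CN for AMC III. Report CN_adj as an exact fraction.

CN_adj = 89700/1007 ≈ 89.076

NRCS table: meadow, continuous grass, soil group D → CN(II) = 78
Adjust CN=78 to AMC III: 23·78/(10 + 0.13·78) → 1794 ÷ (1007/50) = 89700/1007 ≈ 89.076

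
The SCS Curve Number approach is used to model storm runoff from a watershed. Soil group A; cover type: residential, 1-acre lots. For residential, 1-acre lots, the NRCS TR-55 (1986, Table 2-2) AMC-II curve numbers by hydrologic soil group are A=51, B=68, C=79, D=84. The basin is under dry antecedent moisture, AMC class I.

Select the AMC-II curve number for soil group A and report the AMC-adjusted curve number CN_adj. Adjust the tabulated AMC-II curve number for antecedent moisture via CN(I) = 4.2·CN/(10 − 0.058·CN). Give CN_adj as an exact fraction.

CN_adj = 15300/503 ≈ 30.417

NRCS table: residential, 1-acre lots, soil group A → CN(II) = 51
Dry (AMC I): CN(I) = 4.2·51/(10 − 0.058·51) = (1071/5)/(3521/500) = 15300/503 ≈ 30.417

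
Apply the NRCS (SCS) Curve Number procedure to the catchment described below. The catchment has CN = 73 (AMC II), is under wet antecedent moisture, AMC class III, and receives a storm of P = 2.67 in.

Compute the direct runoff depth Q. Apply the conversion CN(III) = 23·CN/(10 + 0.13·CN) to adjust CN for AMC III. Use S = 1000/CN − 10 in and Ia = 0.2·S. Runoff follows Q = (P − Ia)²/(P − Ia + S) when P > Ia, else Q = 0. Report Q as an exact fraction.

Wet (AMC III): CN(III) = 23·73/(10 + 0.13·73) = 1679/(1949/100) = 167900/1949 ≈ 86.147
Retention S: 1000/CN − 10 with CN=86.147 → S = 2700/1679 ≈ 1.608 in
Initial abstraction Ia = S/5 = (2700/1679)/5 = 540/1679 ≈ 0.322 in
Excess rainfall: 2.670 − 0.322 = 2.348 in; P > Ia so Q > 0
Runoff Q = (P−Ia)²/(P−Ia+S) = (2.348)²/(2.348+1.608) = 51822323283/37178264900 ≈ 1.394 in

Q = 51822323283/37178264900 in ≈ 1.394 in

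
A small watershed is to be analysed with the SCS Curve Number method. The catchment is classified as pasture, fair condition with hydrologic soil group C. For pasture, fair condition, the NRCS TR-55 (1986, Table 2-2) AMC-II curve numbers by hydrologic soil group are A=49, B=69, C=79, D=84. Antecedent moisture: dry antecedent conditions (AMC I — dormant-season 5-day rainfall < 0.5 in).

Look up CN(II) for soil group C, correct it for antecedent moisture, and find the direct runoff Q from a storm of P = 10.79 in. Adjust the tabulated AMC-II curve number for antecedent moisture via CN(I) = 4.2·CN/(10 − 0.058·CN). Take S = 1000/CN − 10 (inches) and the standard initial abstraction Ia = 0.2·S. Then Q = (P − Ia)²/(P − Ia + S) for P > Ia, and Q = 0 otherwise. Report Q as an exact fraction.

NRCS table: pasture, fair condition, soil group C → CN(II) = 79
Dry (AMC I): CN(I) = 4.2·79/(10 − 0.058·79) = (1659/5)/(2709/500) = 7900/129 ≈ 61.240
S = 1000/(7900/129) − 10 = 500/79 in ≈ 6.329 in
Initial abstraction Ia = S/5 = (500/79)/5 = 100/79 ≈ 1.266 in
P − Ia = 10.790 − 1.266 = 75241/7900 ≈ 9.524 in (> 0, runoff occurs)
Q = (75241/7900)²/((75241/7900) + 500/79) = (5661208081/62410000)/(125241/7900) = 5661208081/989403900 in ≈ 5.722 in

Q = 5661208081/989403900 in ≈ 5.722 in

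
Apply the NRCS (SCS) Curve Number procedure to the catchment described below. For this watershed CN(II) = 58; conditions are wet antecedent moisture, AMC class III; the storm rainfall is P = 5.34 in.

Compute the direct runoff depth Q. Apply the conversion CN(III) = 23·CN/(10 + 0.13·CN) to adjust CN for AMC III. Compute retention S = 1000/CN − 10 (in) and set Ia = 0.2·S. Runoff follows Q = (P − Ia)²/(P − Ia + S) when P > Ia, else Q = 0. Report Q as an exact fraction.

Q = 2741883769/971185350 in ≈ 2.823 in

Wet (AMC III): CN(III) = 23·58/(10 + 0.13·58) = 1334/(877/50) = 66700/877 ≈ 76.055
Retention S: 1000/CN − 10 with CN=76.055 → S = 2100/667 ≈ 3.148 in
Initial abstraction Ia = S/5 = (2100/667)/5 = 420/667 ≈ 0.630 in
P − Ia = 5.340 − 0.630 = 157089/33350 ≈ 4.710 in (> 0, runoff occurs)
Q = (157089/33350)²/((157089/33350) + 2100/667) = (24676953921/1112222500)/(262089/33350) = 2741883769/971185350 in ≈ 2.823 in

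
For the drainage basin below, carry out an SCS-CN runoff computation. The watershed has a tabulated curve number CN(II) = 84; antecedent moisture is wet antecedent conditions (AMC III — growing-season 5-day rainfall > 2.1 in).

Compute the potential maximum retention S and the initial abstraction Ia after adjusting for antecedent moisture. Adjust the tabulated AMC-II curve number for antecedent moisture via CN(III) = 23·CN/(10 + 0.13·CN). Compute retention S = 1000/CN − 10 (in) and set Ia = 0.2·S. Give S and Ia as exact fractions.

CN(III) from CN(II)=84: (23·84)/(10 + 0.13·84) = 48300/523 ≈ 92.352
Max retention: S = 1000/(48300/523) − 10 = 400/483 in (≈ 0.828 in)
Initial abstraction Ia = S/5 = (400/483)/5 = 80/483 ≈ 0.166 in

S = 400/483 in ≈ 0.828 in; Ia = 80/483 in ≈ 0.166 in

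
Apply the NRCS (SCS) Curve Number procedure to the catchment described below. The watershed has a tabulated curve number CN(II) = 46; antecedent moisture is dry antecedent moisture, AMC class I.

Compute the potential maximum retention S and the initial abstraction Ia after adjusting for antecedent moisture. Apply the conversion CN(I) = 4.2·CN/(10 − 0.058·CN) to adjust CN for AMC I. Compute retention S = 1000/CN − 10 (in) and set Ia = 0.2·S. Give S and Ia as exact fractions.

S = 4500/161 in ≈ 27.950 in; Ia = 900/161 in ≈ 5.590 in

Adjust CN=46 to AMC I: 4.2·46/(10 − 0.058·46) → (966/5) ÷ (1833/250) = 16100/611 ≈ 26.350
Retention S: 1000/CN − 10 with CN=26.350 → S = 4500/161 ≈ 27.950 in
Initial abstraction Ia = S/5 = (4500/161)/5 = 900/161 ≈ 5.590 in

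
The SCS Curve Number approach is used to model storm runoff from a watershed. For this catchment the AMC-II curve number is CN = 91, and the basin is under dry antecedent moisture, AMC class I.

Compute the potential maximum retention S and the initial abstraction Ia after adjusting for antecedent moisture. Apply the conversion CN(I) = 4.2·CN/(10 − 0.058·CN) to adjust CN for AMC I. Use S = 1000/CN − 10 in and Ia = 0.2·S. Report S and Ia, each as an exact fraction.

CN(I) from CN(II)=91: (4.2·91)/(10 − 0.058·91) = 63700/787 ≈ 80.940
Retention S: 1000/CN − 10 with CN=80.940 → S = 1500/637 ≈ 2.355 in
Initial abstraction Ia = S/5 = (1500/637)/5 = 300/637 ≈ 0.471 in

S = 1500/637 in ≈ 2.355 in; Ia = 300/637 in ≈ 0.471 in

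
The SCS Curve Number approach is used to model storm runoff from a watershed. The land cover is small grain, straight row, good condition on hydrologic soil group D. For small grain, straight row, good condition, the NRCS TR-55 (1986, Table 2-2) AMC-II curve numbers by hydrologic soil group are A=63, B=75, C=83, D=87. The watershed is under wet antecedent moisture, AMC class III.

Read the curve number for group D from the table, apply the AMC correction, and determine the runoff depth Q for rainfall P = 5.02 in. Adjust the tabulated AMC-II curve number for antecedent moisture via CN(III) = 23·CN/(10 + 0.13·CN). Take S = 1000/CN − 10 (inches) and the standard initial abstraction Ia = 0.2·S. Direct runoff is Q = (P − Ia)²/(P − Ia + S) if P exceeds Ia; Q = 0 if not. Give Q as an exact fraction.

NRCS table: small grain, straight row, good condition, soil group D → CN(II) = 87
Adjust CN=87 to AMC III: 23·87/(10 + 0.13·87) → 2001 ÷ (2131/100) = 200100/2131 ≈ 93.900
Retention S: 1000/CN − 10 with CN=93.900 → S = 1300/2001 ≈ 0.650 in
Ia = 0.2·(1300/2001) = 260/2001 in ≈ 0.130 in
P − Ia = 5.020 − 0.130 = 489251/100050 ≈ 4.890 in (> 0, runoff occurs)
Q = (489251/100050)²/((489251/100050) + 1300/2001) = (239366541001/10010002500)/(554251/100050) = 239366541001/55452812550 in ≈ 4.317 in

Q = 239366541001/55452812550 in ≈ 4.317 in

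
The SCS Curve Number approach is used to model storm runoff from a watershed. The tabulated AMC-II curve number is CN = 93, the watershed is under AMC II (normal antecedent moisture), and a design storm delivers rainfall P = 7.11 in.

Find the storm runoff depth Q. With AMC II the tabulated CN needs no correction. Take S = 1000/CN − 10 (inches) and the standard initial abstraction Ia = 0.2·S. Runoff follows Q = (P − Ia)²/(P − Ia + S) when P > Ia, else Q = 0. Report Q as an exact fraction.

Q = 4189066729/667023900 in ≈ 6.280 in

CN(II) = 93; AMC II needs no correction.
Retention S: 1000/CN − 10 with CN=93.000 → S = 70/93 ≈ 0.753 in
Ia = 0.2S: 0.2·0.753 = 0.151 in (exactly 14/93)
P − Ia = 7.110 − 0.151 = 64723/9300 ≈ 6.959 in (> 0, runoff occurs)
Q: (64723/9300)² ÷ (71723/9300) = 4189066729/667023900 in (≈ 6.280 in)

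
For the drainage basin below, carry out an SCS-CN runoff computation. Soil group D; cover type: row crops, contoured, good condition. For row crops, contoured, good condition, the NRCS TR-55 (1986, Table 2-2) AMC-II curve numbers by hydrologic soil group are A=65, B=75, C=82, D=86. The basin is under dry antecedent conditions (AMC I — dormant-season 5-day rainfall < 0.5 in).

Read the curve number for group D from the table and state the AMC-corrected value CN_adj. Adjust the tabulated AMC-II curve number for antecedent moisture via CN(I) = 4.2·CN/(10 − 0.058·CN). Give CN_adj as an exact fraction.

NRCS table: row crops, contoured, good condition, soil group D → CN(II) = 86
CN(I) from CN(II)=86: (4.2·86)/(10 − 0.058·86) = 12900/179 ≈ 72.067

CN_adj = 12900/179 ≈ 72.067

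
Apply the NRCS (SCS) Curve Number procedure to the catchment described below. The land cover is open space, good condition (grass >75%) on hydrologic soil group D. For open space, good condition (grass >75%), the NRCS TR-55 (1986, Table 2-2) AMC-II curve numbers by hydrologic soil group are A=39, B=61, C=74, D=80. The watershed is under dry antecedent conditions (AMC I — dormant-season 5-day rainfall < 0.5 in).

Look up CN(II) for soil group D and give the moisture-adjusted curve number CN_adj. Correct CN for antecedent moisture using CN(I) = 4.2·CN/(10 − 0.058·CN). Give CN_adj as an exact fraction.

NRCS table: open space, good condition (grass >75%), soil group D → CN(II) = 80
CN(I) from CN(II)=80: (4.2·80)/(10 − 0.058·80) = 4200/67 ≈ 62.687

CN_adj = 4200/67 ≈ 62.687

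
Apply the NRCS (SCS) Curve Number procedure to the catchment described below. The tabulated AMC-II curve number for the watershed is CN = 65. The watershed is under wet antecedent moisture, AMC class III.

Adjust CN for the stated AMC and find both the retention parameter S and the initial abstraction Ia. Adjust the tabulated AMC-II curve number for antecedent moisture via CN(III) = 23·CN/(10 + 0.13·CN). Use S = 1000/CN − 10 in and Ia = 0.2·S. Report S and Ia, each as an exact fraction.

CN(III) from CN(II)=65: (23·65)/(10 + 0.13·65) = 29900/369 ≈ 81.030
S = 1000/(29900/369) − 10 = 700/299 in ≈ 2.341 in
Ia = 0.2·(700/299) = 140/299 in ≈ 0.468 in

S = 700/299 in ≈ 2.341 in; Ia = 140/299 in ≈ 0.468 in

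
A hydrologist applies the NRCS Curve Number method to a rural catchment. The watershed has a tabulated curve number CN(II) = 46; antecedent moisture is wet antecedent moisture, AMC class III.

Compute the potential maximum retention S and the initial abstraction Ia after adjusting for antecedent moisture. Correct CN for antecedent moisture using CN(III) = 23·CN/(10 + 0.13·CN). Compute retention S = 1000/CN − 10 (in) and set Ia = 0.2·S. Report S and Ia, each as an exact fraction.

Adjust CN=46 to AMC III: 23·46/(10 + 0.13·46) → 1058 ÷ (799/50) = 52900/799 ≈ 66.208
Max retention: S = 1000/(52900/799) − 10 = 2700/529 in (≈ 5.104 in)
Initial abstraction Ia = S/5 = (2700/529)/5 = 540/529 ≈ 1.021 in

S = 2700/529 in ≈ 5.104 in; Ia = 540/529 in ≈ 1.021 in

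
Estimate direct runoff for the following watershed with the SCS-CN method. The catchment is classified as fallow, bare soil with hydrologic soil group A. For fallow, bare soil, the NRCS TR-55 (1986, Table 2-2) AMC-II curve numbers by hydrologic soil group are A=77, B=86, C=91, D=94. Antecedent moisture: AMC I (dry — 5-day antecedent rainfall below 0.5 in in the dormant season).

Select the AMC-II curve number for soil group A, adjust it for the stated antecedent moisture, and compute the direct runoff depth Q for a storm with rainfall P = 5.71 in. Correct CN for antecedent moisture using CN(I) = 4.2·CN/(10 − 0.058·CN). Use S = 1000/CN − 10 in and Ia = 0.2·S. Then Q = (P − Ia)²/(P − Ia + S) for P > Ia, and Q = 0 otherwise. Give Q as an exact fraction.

Q = 480674596249/298062741900 in ≈ 1.613 in

NRCS table: fallow, bare soil, soil group A → CN(II) = 77
CN(I) from CN(II)=77: (4.2·77)/(10 − 0.058·77) = 161700/2767 ≈ 58.439
Retention S: 1000/CN − 10 with CN=58.439 → S = 11500/1617 ≈ 7.112 in
Ia = 0.2S: 0.2·7.112 = 1.422 in (exactly 2300/1617)
Since P=5.710 > Ia=1.422: effective rainfall P−Ia = 693307/161700 in
Q: (693307/161700)² ÷ (1843307/161700) = 480674596249/298062741900 in (≈ 1.613 in)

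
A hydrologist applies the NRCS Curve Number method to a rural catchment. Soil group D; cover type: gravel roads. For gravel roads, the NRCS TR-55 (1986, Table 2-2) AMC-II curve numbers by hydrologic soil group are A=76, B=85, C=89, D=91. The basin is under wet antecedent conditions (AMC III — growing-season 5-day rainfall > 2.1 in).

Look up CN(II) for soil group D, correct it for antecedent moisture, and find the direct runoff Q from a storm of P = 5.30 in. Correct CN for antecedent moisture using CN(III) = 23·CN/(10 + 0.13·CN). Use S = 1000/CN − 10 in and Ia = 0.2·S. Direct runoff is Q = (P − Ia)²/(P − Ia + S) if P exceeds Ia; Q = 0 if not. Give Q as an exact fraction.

Q = 11909138641/2472439970 in ≈ 4.817 in

NRCS table: gravel roads, soil group D → CN(II) = 91
Adjust CN=91 to AMC III: 23·91/(10 + 0.13·91) → 2093 ÷ (2183/100) = 209300/2183 ≈ 95.877
S = 1000/(209300/2183) − 10 = 900/2093 in ≈ 0.430 in
Ia = 0.2S: 0.2·0.430 = 0.086 in (exactly 180/2093)
Since P=5.300 > Ia=0.086: effective rainfall P−Ia = 109129/20930 in
Runoff Q = (P−Ia)²/(P−Ia+S) = (5.214)²/(5.214+0.430) = 11909138641/2472439970 ≈ 4.817 in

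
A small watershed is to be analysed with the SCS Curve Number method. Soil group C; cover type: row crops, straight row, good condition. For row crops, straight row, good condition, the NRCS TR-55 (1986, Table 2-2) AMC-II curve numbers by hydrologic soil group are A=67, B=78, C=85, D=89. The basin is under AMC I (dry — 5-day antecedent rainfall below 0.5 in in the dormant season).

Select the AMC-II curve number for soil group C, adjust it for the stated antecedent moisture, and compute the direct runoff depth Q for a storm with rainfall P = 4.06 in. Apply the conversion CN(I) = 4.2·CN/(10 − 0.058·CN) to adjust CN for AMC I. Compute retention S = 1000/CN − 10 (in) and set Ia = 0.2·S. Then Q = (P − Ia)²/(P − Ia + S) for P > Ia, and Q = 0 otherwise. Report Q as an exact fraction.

NRCS table: row crops, straight row, good condition, soil group C → CN(II) = 85
Adjust CN=85 to AMC I: 4.2·85/(10 − 0.058·85) → 357 ÷ (507/100) = 11900/169 ≈ 70.414
Retention S: 1000/CN − 10 with CN=70.414 → S = 500/119 ≈ 4.202 in
Ia = 0.2·(500/119) = 100/119 in ≈ 0.840 in
P − Ia = 4.060 − 0.840 = 19157/5950 ≈ 3.220 in (> 0, runoff occurs)
Q = (19157/5950)²/((19157/5950) + 500/119) = (366990649/35402500)/(44157/5950) = 366990649/262734150 in ≈ 1.397 in

Q = 366990649/262734150 in ≈ 1.397 in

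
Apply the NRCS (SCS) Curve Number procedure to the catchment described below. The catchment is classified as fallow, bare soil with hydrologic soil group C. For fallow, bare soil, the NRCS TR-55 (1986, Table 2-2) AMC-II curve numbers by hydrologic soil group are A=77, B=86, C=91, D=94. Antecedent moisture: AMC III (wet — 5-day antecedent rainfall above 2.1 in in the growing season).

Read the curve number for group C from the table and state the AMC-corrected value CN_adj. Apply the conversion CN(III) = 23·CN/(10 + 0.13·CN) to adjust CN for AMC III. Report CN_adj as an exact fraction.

NRCS table: fallow, bare soil, soil group C → CN(II) = 91
Wet (AMC III): CN(III) = 23·91/(10 + 0.13·91) = 2093/(2183/100) = 209300/2183 ≈ 95.877

CN_adj = 209300/2183 ≈ 95.877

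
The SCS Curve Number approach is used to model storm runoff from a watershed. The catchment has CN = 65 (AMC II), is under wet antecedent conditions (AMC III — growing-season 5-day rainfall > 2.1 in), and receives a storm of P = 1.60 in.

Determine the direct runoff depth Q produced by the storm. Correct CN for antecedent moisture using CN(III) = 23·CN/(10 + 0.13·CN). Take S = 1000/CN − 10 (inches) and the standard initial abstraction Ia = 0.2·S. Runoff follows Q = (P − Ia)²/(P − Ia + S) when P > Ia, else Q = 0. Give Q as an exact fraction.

Q = 357858/970255 in ≈ 0.369 in

CN(III) from CN(II)=65: (23·65)/(10 + 0.13·65) = 29900/369 ≈ 81.030
Retention S: 1000/CN − 10 with CN=81.030 → S = 700/299 ≈ 2.341 in
Ia = 0.2·(700/299) = 140/299 in ≈ 0.468 in
Since P=1.600 > Ia=0.468: effective rainfall P−Ia = 1692/1495 in
Runoff Q = (P−Ia)²/(P−Ia+S) = (1.132)²/(1.132+2.341) = 357858/970255 ≈ 0.369 in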